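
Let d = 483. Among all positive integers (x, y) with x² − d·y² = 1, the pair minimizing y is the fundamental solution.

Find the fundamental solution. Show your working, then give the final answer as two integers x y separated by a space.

22 1

d=483: √d = [21; 1,42] (ℓ=2, even), read p_1/q_1
a_0=21:  p_0=21·1+0=21,  q_0=21·0+1=1
a_1=1:  p_1=1·21+1=22,  q_1=1·1+0=1
→ (22, 1).  Check: 22²=484, 483·1²=483, difference 1.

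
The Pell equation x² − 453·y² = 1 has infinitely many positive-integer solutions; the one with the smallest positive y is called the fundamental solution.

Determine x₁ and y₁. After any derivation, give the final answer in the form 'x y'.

[21; 3,1,1,10,14,10,1,1,3,42] for √453; ℓ=10 ⇒ convergent index 9
a_0=21:  p_0=21·1+0=21,  q_0=21·0+1=1
…
a_8=1:  p_8=1·245764+223565=469329,  q_8=1·11547+10504=22051
a_9=3:  p_9=3·469329+245764=1653751,  q_9=3·22051+11547=77700
→ (1653751, 77700).  Check: 1653751²=2734892370001, 453·77700²=2734892370000, difference 1.

1653751 77700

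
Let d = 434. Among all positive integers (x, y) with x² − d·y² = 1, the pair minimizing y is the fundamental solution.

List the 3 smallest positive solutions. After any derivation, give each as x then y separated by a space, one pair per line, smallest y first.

125 6
31249 1500
7812125 374994

√434 → a₀=20, period (1,4,1,40); ℓ=4 even so k=3
k=0  a_k=20  p_k/q_k = 20/1
k=1  a_k=1  p_k/q_k = 21/1
k=2  a_k=4  p_k/q_k = 104/5
k=3  a_k=1  p_k/q_k = 125/6
→ (125, 6).  Check: 125²=15625, 434·6²=15624, difference 1.
(x_2, y_2) = (125·125 + 434·6·6, 125·6 + 6·125) = (31249, 1500)
(x_3, y_3) = (125·31249 + 434·6·1500, 125·1500 + 6·31249) = (7812125, 374994)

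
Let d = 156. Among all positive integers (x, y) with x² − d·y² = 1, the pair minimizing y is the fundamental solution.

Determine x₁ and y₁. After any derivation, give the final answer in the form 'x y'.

√156 = [12; 2,24, …], period ℓ=2 (even) → k=1
k=0  a_k=12  p_k/q_k = 12/1
k=1  a_k=2  p_k/q_k = 25/2
(x₁, y₁) = (25, 2);  25² − 156·2² = 1 ✓

25 2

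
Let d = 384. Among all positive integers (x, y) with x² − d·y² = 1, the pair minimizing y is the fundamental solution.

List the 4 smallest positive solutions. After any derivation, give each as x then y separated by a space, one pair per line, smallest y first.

√384 → a₀=19, period (1,1,2,9,2,1,1,38); ℓ=8 even so k=7
step 0: (19, 1)  from 19·(1,0) + (0,1)
step 1: (20, 1)  from 1·(19,1) + (1,0)
step 2: (39, 2)  from 1·(20,1) + (19,1)
step 3: (98, 5)  from 2·(39,2) + (20,1)
…
step 5: (1940, 99)  from 2·(921,47) + (98,5)
step 6: (2861, 146)  from 1·(1940,99) + (921,47)
step 7: (4801, 245)  from 1·(2861,146) + (1940,99)
→ (4801, 245).  Check: 4801²=23049601, 384·245²=23049600, difference 1.
(x_2, y_2) = (4801·4801 + 384·245·245, 4801·245 + 245·4801) = (46099201, 2352490)
(x_3, y_3) = (4801·46099201 + 384·245·2352490, 4801·2352490 + 245·46099201) = (442644523201, 22588608735)
(x_4, y_4) = (4801·442644523201 + 384·245·22588608735, 4801·22588608735 + 245·442644523201) = (4250272665676801, 216895818720980)

4801 245
46099201 2352490
442644523201 22588608735
4250272665676801 216895818720980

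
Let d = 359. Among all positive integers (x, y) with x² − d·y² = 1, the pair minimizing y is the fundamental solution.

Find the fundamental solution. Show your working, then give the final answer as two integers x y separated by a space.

360 19

d=359: √d = [18; 1,17,1,36] (ℓ=4, even), read p_3/q_3
step 0: (18, 1)  from 18·(1,0) + (0,1)
…
step 2: (341, 18)  from 17·(19,1) + (18,1)
step 3: (360, 19)  from 1·(341,18) + (19,1)
fundamental: x₁=360, y₁=19  (since 129600 − 359·361 = 1)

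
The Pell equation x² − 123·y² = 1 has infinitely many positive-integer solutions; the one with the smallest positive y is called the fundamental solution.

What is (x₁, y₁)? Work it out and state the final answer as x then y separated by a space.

√123 = [11; 11,22, …], period ℓ=2 (even) → k=1
a_0=11:  p_0=11·1+0=11,  q_0=11·0+1=1
a_1=11:  p_1=11·11+1=122,  q_1=11·1+0=11
→ (122, 11).  Check: 122²=14884, 123·11²=14883, difference 1.

122 11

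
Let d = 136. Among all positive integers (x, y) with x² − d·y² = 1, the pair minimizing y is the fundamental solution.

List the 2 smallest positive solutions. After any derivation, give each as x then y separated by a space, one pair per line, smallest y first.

√136 = [11; 1,1,1,22, …], period ℓ=4 (even) → k=3
a_0=11:  p_0=11·1+0=11,  q_0=11·0+1=1
…
a_2=1:  p_2=1·12+11=23,  q_2=1·1+1=2
a_3=1:  p_3=1·23+12=35,  q_3=1·2+1=3
(x₁, y₁) = (35, 3);  35² − 136·3² = 1 ✓
k=2:  x_2 = 35·35+136·3·3 = 2449,  y_2 = 35·3+3·35 = 210

35 3
2449 210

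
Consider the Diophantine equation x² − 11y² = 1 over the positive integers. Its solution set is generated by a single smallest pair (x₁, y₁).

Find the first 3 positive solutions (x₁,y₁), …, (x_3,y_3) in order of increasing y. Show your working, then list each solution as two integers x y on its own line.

√11 → a₀=3, period (3,6); ℓ=2 even so k=1
a_0=3:  p_0=3·1+0=3,  q_0=3·0+1=1
a_1=3:  p_1=3·3+1=10,  q_1=3·1+0=3
(x₁, y₁) = (10, 3);  10² − 11·3² = 1 ✓
n=2: (10,3)∘(10,3) = (10·10+11·3·3, 10·3+3·10) = (199,60)
n=3: (199,60)∘(10,3) = (10·199+11·3·60, 10·60+3·199) = (3970,1197)

10 3
199 60
3970 1197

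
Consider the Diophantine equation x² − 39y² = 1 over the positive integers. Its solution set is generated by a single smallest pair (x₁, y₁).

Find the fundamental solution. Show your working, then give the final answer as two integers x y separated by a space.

√39 = [6; 4,12, …], period ℓ=2 (even) → k=1
i=0: a=6 ⇒ p=6, q=1
i=1: a=4 ⇒ p=25, q=4
→ (25, 4).  Check: 25²=625, 39·4²=624, difference 1.

25 4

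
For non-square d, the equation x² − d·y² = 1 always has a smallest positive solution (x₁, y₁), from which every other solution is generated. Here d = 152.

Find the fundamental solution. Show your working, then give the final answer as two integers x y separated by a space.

√152 = [12; 3,24, …], period ℓ=2 (even) → k=1
a_0=12:  p_0=12·1+0=12,  q_0=12·0+1=1
a_1=3:  p_1=3·12+1=37,  q_1=3·1+0=3
(x₁, y₁) = (37, 3);  37² − 152·3² = 1 ✓

37 3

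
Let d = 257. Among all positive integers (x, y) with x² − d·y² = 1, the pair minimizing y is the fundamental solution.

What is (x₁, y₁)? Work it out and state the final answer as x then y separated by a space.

513 32

√257 = [16; 32, …], period ℓ=1 (odd) → k=1
i=0: a=16 ⇒ p=16, q=1
i=1: a=32 ⇒ p=513, q=32
→ (513, 32).  Check: 513²=263169, 257·32²=263168, difference 1.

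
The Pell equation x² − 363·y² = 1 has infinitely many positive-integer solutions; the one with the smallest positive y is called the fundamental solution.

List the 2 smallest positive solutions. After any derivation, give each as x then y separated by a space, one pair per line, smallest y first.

√363 = [19; 19,38, …], period ℓ=2 (even) → k=1
k=0  a_k=19  p_k/q_k = 19/1
k=1  a_k=19  p_k/q_k = 362/19
(x₁, y₁) = (362, 19);  362² − 363·19² = 1 ✓
(362+19√363)^2 = 262087 + 13756√363

362 19
262087 13756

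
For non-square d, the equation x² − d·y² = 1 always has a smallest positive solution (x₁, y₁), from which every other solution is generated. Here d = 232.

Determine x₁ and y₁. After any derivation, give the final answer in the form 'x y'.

19603 1287

d=232: √d = [15; 4,3,7,3,4,30] (ℓ=6, even), read p_5/q_5
k=0  a_k=15  p_k/q_k = 15/1
…
k=4  a_k=3  p_k/q_k = 4539/298
k=5  a_k=4  p_k/q_k = 19603/1287
→ (19603, 1287).  Check: 19603²=384277609, 232·1287²=384277608, difference 1.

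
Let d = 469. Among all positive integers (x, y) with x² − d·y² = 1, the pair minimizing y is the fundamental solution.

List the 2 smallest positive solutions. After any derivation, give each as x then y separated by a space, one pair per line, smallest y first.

137215 6336
37655912449 1738788480

√469 = [21; 1,1,1,10,6,10,1,1,1,42, …], period ℓ=10 (even) → k=9
i=0: a=21 ⇒ p=21, q=1
…
i=4: a=10 ⇒ p=693, q=32
…
i=8: a=1 ⇒ p=90069, q=4159
i=9: a=1 ⇒ p=137215, q=6336
(x₁, y₁) = (137215, 6336);  137215² − 469·6336² = 1 ✓
k=2:  x_2 = 137215·137215+469·6336·6336 = 37655912449,  y_2 = 137215·6336+6336·137215 = 1738788480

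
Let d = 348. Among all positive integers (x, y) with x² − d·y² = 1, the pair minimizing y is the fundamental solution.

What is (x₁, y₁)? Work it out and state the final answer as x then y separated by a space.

√348 → a₀=18, period (1,1,1,8,1,1,1,36); ℓ=8 even so k=7
i=0: a=18 ⇒ p=18, q=1
i=1: a=1 ⇒ p=19, q=1
…
i=6: a=1 ⇒ p=1026, q=55
i=7: a=1 ⇒ p=1567, q=84
→ (1567, 84).  Check: 1567²=2455489, 348·84²=2455488, difference 1.

1567 84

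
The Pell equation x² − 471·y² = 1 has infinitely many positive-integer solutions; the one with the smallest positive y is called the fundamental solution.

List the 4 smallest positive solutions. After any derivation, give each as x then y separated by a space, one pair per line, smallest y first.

√471 = [21; 1,2,2,1,3,…,2,1,42, …], period ℓ=14 (even) → k=13
k=0  a_k=21  p_k/q_k = 21/1
k=1  a_k=1  p_k/q_k = 22/1
k=2  a_k=2  p_k/q_k = 65/3
k=3  a_k=2  p_k/q_k = 152/7
k=4  a_k=1  p_k/q_k = 217/10
k=5  a_k=3  p_k/q_k = 803/37
k=6  a_k=4  p_k/q_k = 3429/158
k=7  a_k=14  p_k/q_k = 48809/2249
k=8  a_k=4  p_k/q_k = 198665/9154
k=9  a_k=3  p_k/q_k = 644804/29711
k=10  a_k=1  p_k/q_k = 843469/38865
k=11  a_k=2  p_k/q_k = 2331742/107441
k=12  a_k=2  p_k/q_k = 5506953/253747
k=13  a_k=1  p_k/q_k = 7838695/361188
fundamental: x₁=7838695, y₁=361188  (since 61445139303025 − 471·130456771344 = 1)
(x_2, y_2) = (7838695·7838695 + 471·361188·361188, 7838695·361188 + 361188·7838695) = (122890278606049, 5662485139320)
(x_3, y_3) = (7838695·122890278606049 + 471·361188·5662485139320, 7838695·5662485139320 + 361188·122890278606049) = (1926598824915678693415, 88772987898323613612)
(x_4, y_4) = (7838695·1926598824915678693415 + 471·361188·88772987898323613612, 7838695·88772987898323613612 + 361188·1926598824915678693415) = (30204041151744689101078780801, 1391728752747293974319493360)

7838695 361188
122890278606049 5662485139320
1926598824915678693415 88772987898323613612
30204041151744689101078780801 1391728752747293974319493360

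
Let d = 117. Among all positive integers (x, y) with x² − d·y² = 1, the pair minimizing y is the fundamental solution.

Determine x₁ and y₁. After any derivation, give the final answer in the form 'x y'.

649 60

d=117: √d = [10; 1,4,2,4,1,20] (ℓ=6, even), read p_5/q_5
k=0  a_k=10  p_k/q_k = 10/1
…
k=2  a_k=4  p_k/q_k = 54/5
k=3  a_k=2  p_k/q_k = 119/11
k=4  a_k=4  p_k/q_k = 530/49
k=5  a_k=1  p_k/q_k = 649/60
fundamental: x₁=649, y₁=60  (since 421201 − 117·3600 = 1)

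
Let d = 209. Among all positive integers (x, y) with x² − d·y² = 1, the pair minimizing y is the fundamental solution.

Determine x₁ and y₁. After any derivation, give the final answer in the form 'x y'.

√209 = [14; 2,5,3,2,3,5,2,28, …], period ℓ=8 (even) → k=7
i=0: a=14 ⇒ p=14, q=1
i=1: a=2 ⇒ p=29, q=2
i=2: a=5 ⇒ p=159, q=11
i=3: a=3 ⇒ p=506, q=35
…
i=6: a=5 ⇒ p=21266, q=1471
i=7: a=2 ⇒ p=46551, q=3220
→ (46551, 3220).  Check: 46551²=2166995601, 209·3220²=2166995600, difference 1.

46551 3220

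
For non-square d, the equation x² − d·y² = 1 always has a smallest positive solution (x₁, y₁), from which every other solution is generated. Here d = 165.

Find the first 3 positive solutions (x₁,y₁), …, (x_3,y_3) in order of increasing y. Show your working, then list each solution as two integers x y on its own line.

√165 = [12; 1,5,2,5,1,24, …], period ℓ=6 (even) → k=5
i=0: a=12 ⇒ p=12, q=1
…
i=4: a=5 ⇒ p=912, q=71
i=5: a=1 ⇒ p=1079, q=84
(x₁, y₁) = (1079, 84);  1079² − 165·84² = 1 ✓
(1079+84√165)^2 = 2328481 + 181272√165
(1079+84√165)^3 = 5024860919 + 391184892√165

1079 84
2328481 181272
5024860919 391184892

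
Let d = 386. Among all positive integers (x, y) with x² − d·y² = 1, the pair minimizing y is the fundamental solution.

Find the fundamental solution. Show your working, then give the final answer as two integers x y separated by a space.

√386 → a₀=19, period (1,1,1,4,1,18,1,4,1,1,1,38); ℓ=12 even so k=11
step 0: (19, 1)  from 19·(1,0) + (0,1)
step 1: (20, 1)  from 1·(19,1) + (1,0)
step 2: (39, 2)  from 1·(20,1) + (19,1)
…
step 5: (334, 17)  from 1·(275,14) + (59,3)
…
step 7: (6621, 337)  from 1·(6287,320) + (334,17)
step 8: (32771, 1668)  from 4·(6621,337) + (6287,320)
step 9: (39392, 2005)  from 1·(32771,1668) + (6621,337)
step 10: (72163, 3673)  from 1·(39392,2005) + (32771,1668)
step 11: (111555, 5678)  from 1·(72163,3673) + (39392,2005)
→ (111555, 5678).  Check: 111555²=12444518025, 386·5678²=12444518024, difference 1.

111555 5678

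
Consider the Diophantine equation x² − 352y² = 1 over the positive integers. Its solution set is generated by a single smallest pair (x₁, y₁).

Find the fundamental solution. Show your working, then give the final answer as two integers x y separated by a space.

77617 4137

√352 = [18; 1,3,5,9,5,3,1,36, …], period ℓ=8 (even) → k=7
a_0=18:  p_0=18·1+0=18,  q_0=18·0+1=1
…
a_2=3:  p_2=3·19+18=75,  q_2=3·1+1=4
a_3=5:  p_3=5·75+19=394,  q_3=5·4+1=21
…
a_6=3:  p_6=3·18499+3621=59118,  q_6=3·986+193=3151
a_7=1:  p_7=1·59118+18499=77617,  q_7=1·3151+986=4137
fundamental: x₁=77617, y₁=4137  (since 6024398689 − 352·17114769 = 1)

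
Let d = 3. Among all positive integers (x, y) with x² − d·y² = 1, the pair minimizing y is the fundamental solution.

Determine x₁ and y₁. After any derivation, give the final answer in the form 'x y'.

2 1

d=3: √d = [1; 1,2] (ℓ=2, even), read p_1/q_1
i=0: a=1 ⇒ p=1, q=1
i=1: a=1 ⇒ p=2, q=1
fundamental: x₁=2, y₁=1  (since 4 − 3·1 = 1)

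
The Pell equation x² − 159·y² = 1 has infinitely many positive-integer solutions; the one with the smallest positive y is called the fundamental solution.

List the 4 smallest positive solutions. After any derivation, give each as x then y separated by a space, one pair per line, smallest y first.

1324 105
3505951 278040
9283756924 736249815
24583384828801 1949589232080

[12; 1,1,1,1,3,1,1,1,1,24] for √159; ℓ=10 ⇒ convergent index 9
i=0: a=12 ⇒ p=12, q=1
…
i=8: a=1 ⇒ p=807, q=64
i=9: a=1 ⇒ p=1324, q=105
→ (1324, 105).  Check: 1324²=1752976, 159·105²=1752975, difference 1.
n=2: (1324,105)∘(1324,105) = (1324·1324+159·105·105, 1324·105+105·1324) = (3505951,278040)
n=3: (3505951,278040)∘(1324,105) = (1324·3505951+159·105·278040, 1324·278040+105·3505951) = (9283756924,736249815)
n=4: (9283756924,736249815)∘(1324,105) = (1324·9283756924+159·105·736249815, 1324·736249815+105·9283756924) = (24583384828801,1949589232080)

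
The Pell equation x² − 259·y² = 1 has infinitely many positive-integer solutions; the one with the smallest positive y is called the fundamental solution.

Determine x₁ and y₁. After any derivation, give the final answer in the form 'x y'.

847225 52644

√259 = [16; 10,1,2,3,4,3,2,1,10,32, …], period ℓ=10 (even) → k=9
a_0=16:  p_0=16·1+0=16,  q_0=16·0+1=1
…
a_2=1:  p_2=1·161+16=177,  q_2=1·10+1=11
…
a_4=3:  p_4=3·515+177=1722,  q_4=3·32+11=107
…
a_8=1:  p_8=1·55265+23931=79196,  q_8=1·3434+1487=4921
a_9=10:  p_9=10·79196+55265=847225,  q_9=10·4921+3434=52644
→ (847225, 52644).  Check: 847225²=717790200625, 259·52644²=717790200624, difference 1.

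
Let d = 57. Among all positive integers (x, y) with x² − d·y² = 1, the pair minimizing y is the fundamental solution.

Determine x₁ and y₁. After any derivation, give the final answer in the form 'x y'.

[7; 1,1,4,1,1,14] for √57; ℓ=6 ⇒ convergent index 5
k=0  a_k=7  p_k/q_k = 7/1
k=1  a_k=1  p_k/q_k = 8/1
k=2  a_k=1  p_k/q_k = 15/2
k=3  a_k=4  p_k/q_k = 68/9
k=4  a_k=1  p_k/q_k = 83/11
k=5  a_k=1  p_k/q_k = 151/20
fundamental: x₁=151, y₁=20  (since 22801 − 57·400 = 1)

151 20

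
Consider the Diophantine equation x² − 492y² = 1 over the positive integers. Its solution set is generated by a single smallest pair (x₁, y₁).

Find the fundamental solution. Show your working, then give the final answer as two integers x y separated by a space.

[22; 5,1,1,10,1,1,5,44] for √492; ℓ=8 ⇒ convergent index 7
a_0=22:  p_0=22·1+0=22,  q_0=22·0+1=1
…
a_5=1:  p_5=1·2573+244=2817,  q_5=1·116+11=127
a_6=1:  p_6=1·2817+2573=5390,  q_6=1·127+116=243
a_7=5:  p_7=5·5390+2817=29767,  q_7=5·243+127=1342
fundamental: x₁=29767, y₁=1342  (since 886074289 − 492·1800964 = 1)

29767 1342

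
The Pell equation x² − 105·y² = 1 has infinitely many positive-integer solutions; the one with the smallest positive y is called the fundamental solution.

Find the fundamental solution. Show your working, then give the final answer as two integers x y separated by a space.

√105 = [10; 4,20, …], period ℓ=2 (even) → k=1
step 0: (10, 1)  from 10·(1,0) + (0,1)
step 1: (41, 4)  from 4·(10,1) + (1,0)
fundamental: x₁=41, y₁=4  (since 1681 − 105·16 = 1)

41 4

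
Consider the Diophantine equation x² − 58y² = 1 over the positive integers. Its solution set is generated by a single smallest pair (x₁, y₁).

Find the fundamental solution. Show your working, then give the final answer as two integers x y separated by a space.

√58 → a₀=7, period (1,1,1,1,1,1,14); ℓ=7 odd so k=13
a_0=7:  p_0=7·1+0=7,  q_0=7·0+1=1
…
a_2=1:  p_2=1·8+7=15,  q_2=1·1+1=2
a_3=1:  p_3=1·15+8=23,  q_3=1·2+1=3
a_4=1:  p_4=1·23+15=38,  q_4=1·3+2=5
a_5=1:  p_5=1·38+23=61,  q_5=1·5+3=8
…
a_10=1:  p_10=1·2993+1546=4539,  q_10=1·393+203=596
a_11=1:  p_11=1·4539+2993=7532,  q_11=1·596+393=989
a_12=1:  p_12=1·7532+4539=12071,  q_12=1·989+596=1585
a_13=1:  p_13=1·12071+7532=19603,  q_13=1·1585+989=2574
(x₁, y₁) = (19603, 2574);  19603² − 58·2574² = 1 ✓

19603 2574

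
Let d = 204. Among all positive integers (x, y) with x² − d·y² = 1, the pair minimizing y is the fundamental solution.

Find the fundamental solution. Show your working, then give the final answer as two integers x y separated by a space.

4999 350

[14; 3,1,1,6,1,1,3,28] for √204; ℓ=8 ⇒ convergent index 7
k=0  a_k=14  p_k/q_k = 14/1
…
k=2  a_k=1  p_k/q_k = 57/4
k=3  a_k=1  p_k/q_k = 100/7
…
k=6  a_k=1  p_k/q_k = 1414/99
k=7  a_k=3  p_k/q_k = 4999/350
→ (4999, 350).  Check: 4999²=24990001, 204·350²=24990000, difference 1.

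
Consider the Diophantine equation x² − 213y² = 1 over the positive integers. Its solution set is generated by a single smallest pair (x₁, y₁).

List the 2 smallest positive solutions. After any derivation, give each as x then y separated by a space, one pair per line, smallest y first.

194399 13320
75581942401 5178789360

[14; 1,1,2,6,1,8,1,6,2,1,1,28] for √213; ℓ=12 ⇒ convergent index 11
k=0  a_k=14  p_k/q_k = 14/1
…
k=2  a_k=1  p_k/q_k = 29/2
…
k=5  a_k=1  p_k/q_k = 540/37
…
k=8  a_k=6  p_k/q_k = 36749/2518
k=9  a_k=2  p_k/q_k = 78825/5401
k=10  a_k=1  p_k/q_k = 115574/7919
k=11  a_k=1  p_k/q_k = 194399/13320
→ (194399, 13320).  Check: 194399²=37790971201, 213·13320²=37790971200, difference 1.
k=2:  x_2 = 194399·194399+213·13320·13320 = 75581942401,  y_2 = 194399·13320+13320·194399 = 5178789360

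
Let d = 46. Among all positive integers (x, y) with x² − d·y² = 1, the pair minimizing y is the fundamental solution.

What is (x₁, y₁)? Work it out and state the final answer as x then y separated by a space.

[6; 1,3,1,1,2,6,2,1,1,3,1,12] for √46; ℓ=12 ⇒ convergent index 11
i=0: a=6 ⇒ p=6, q=1
…
i=3: a=1 ⇒ p=34, q=5
i=4: a=1 ⇒ p=61, q=9
i=5: a=2 ⇒ p=156, q=23
i=6: a=6 ⇒ p=997, q=147
i=7: a=2 ⇒ p=2150, q=317
…
i=10: a=3 ⇒ p=19038, q=2807
i=11: a=1 ⇒ p=24335, q=3588
fundamental: x₁=24335, y₁=3588  (since 592192225 − 46·12873744 = 1)

24335 3588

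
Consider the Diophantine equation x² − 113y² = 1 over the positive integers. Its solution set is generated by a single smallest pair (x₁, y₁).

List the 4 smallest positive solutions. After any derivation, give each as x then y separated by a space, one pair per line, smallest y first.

1204353 113296
2900932297217 272896754976
6987493029899166849 657328051091107760
16830816386073401651890177 1583310020631184911403584

√113 = [10; 1,1,1,2,2,1,1,1,20, …], period ℓ=9 (odd) → k=17
a_0=10:  p_0=10·1+0=10,  q_0=10·0+1=1
…
a_2=1:  p_2=1·11+10=21,  q_2=1·1+1=2
…
a_8=1:  p_8=1·489+287=776,  q_8=1·46+27=73
a_9=20:  p_9=20·776+489=16009,  q_9=20·73+46=1506
…
a_11=1:  p_11=1·16785+16009=32794,  q_11=1·1579+1506=3085
…
a_13=2:  p_13=2·49579+32794=131952,  q_13=2·4664+3085=12413
…
a_16=1:  p_16=1·445435+313483=758918,  q_16=1·41903+29490=71393
a_17=1:  p_17=1·758918+445435=1204353,  q_17=1·71393+41903=113296
→ (1204353, 113296).  Check: 1204353²=1450466148609, 113·113296²=1450466148608, difference 1.
(1204353+113296√113)^2 = 2900932297217 + 272896754976√113
(1204353+113296√113)^3 = 6987493029899166849 + 657328051091107760√113
(1204353+113296√113)^4 = 16830816386073401651890177 + 1583310020631184911403584√113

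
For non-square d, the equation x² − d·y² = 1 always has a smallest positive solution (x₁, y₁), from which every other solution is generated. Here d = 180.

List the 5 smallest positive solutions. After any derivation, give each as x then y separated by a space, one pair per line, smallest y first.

161 12
51841 3864
16692641 1244196
5374978561 400627248
1730726404001 129000729660

d=180: √d = [13; 2,2,2,26] (ℓ=4, even), read p_3/q_3
k=0  a_k=13  p_k/q_k = 13/1
k=1  a_k=2  p_k/q_k = 27/2
k=2  a_k=2  p_k/q_k = 67/5
k=3  a_k=2  p_k/q_k = 161/12
(x₁, y₁) = (161, 12);  161² − 180·12² = 1 ✓
n=2: (161,12)∘(161,12) = (161·161+180·12·12, 161·12+12·161) = (51841,3864)
n=3: (51841,3864)∘(161,12) = (161·51841+180·12·3864, 161·3864+12·51841) = (16692641,1244196)
n=4: (16692641,1244196)∘(161,12) = (161·16692641+180·12·1244196, 161·1244196+12·16692641) = (5374978561,400627248)
n=5: (5374978561,400627248)∘(161,12) = (161·5374978561+180·12·400627248, 161·400627248+12·5374978561) = (1730726404001,129000729660)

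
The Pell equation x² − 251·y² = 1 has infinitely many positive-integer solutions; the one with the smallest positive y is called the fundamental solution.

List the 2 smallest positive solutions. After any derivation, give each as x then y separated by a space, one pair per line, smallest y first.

3674890 231957
27009633024199 1704832919460

√251 → a₀=15, period (1,5,2,1,2,…,5,1,30); ℓ=14 even so k=13
a_0=15:  p_0=15·1+0=15,  q_0=15·0+1=1
…
a_2=5:  p_2=5·16+15=95,  q_2=5·1+1=6
a_3=2:  p_3=2·95+16=206,  q_3=2·6+1=13
a_4=1:  p_4=1·206+95=301,  q_4=1·13+6=19
a_5=2:  p_5=2·301+206=808,  q_5=2·19+13=51
a_6=2:  p_6=2·808+301=1917,  q_6=2·51+19=121
…
a_8=2:  p_8=2·29563+1917=61043,  q_8=2·1866+121=3853
a_9=2:  p_9=2·61043+29563=151649,  q_9=2·3853+1866=9572
a_10=1:  p_10=1·151649+61043=212692,  q_10=1·9572+3853=13425
a_11=2:  p_11=2·212692+151649=577033,  q_11=2·13425+9572=36422
a_12=5:  p_12=5·577033+212692=3097857,  q_12=5·36422+13425=195535
a_13=1:  p_13=1·3097857+577033=3674890,  q_13=1·195535+36422=231957
fundamental: x₁=3674890, y₁=231957  (since 13504816512100 − 251·53804049849 = 1)
(3674890+231957√251)^2 = 27009633024199 + 1704832919460√251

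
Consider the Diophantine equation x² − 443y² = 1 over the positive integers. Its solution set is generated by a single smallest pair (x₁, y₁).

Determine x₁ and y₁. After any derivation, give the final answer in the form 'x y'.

√443 = [21; 21,42, …], period ℓ=2 (even) → k=1
a_0=21:  p_0=21·1+0=21,  q_0=21·0+1=1
a_1=21:  p_1=21·21+1=442,  q_1=21·1+0=21
→ (442, 21).  Check: 442²=195364, 443·21²=195363, difference 1.

442 21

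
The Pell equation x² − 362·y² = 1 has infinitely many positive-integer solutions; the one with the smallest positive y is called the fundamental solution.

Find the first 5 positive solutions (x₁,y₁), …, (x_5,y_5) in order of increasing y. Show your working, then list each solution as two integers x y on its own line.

723 38
1045457 54948
1511730099 79454770
2185960677697 114891542472
3160897628219763 166133090959742

d=362: √d = [19; 38] (ℓ=1, odd), read p_1/q_1
k=0  a_k=19  p_k/q_k = 19/1
k=1  a_k=38  p_k/q_k = 723/38
(x₁, y₁) = (723, 38);  723² − 362·38² = 1 ✓
(723+38√362)^2 = 1045457 + 54948√362
(723+38√362)^3 = 1511730099 + 79454770√362
(723+38√362)^4 = 2185960677697 + 114891542472√362
(723+38√362)^5 = 3160897628219763 + 166133090959742√362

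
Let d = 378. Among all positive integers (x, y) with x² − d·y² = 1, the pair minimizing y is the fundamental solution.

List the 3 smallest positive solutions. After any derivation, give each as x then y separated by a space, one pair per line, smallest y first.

8749 450
153090001 7874100
2678768828749 137781001350

[19; 2,3,1,4,1,3,2,38] for √378; ℓ=8 ⇒ convergent index 7
k=0  a_k=19  p_k/q_k = 19/1
k=1  a_k=2  p_k/q_k = 39/2
k=2  a_k=3  p_k/q_k = 136/7
…
k=4  a_k=4  p_k/q_k = 836/43
k=5  a_k=1  p_k/q_k = 1011/52
k=6  a_k=3  p_k/q_k = 3869/199
k=7  a_k=2  p_k/q_k = 8749/450
fundamental: x₁=8749, y₁=450  (since 76545001 − 378·202500 = 1)
k=2:  x_2 = 8749·8749+378·450·450 = 153090001,  y_2 = 8749·450+450·8749 = 7874100
k=3:  x_3 = 8749·153090001+378·450·7874100 = 2678768828749,  y_3 = 8749·7874100+450·153090001 = 137781001350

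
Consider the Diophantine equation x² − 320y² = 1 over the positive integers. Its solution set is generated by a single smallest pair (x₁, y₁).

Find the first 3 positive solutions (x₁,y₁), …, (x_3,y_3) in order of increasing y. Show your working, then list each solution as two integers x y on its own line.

√320 = [17; 1,7,1,34, …], period ℓ=4 (even) → k=3
i=0: a=17 ⇒ p=17, q=1
…
i=2: a=7 ⇒ p=143, q=8
i=3: a=1 ⇒ p=161, q=9
→ (161, 9).  Check: 161²=25921, 320·9²=25920, difference 1.
(161+9√320)^2 = 51841 + 2898√320
(161+9√320)^3 = 16692641 + 933147√320

161 9
51841 2898
16692641 933147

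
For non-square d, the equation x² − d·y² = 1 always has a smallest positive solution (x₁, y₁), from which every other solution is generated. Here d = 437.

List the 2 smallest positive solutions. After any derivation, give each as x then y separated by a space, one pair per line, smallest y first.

√437 → a₀=20, period (1,9,2,9,1,40); ℓ=6 even so k=5
a_0=20:  p_0=20·1+0=20,  q_0=20·0+1=1
…
a_2=9:  p_2=9·21+20=209,  q_2=9·1+1=10
a_3=2:  p_3=2·209+21=439,  q_3=2·10+1=21
a_4=9:  p_4=9·439+209=4160,  q_4=9·21+10=199
a_5=1:  p_5=1·4160+439=4599,  q_5=1·199+21=220
fundamental: x₁=4599, y₁=220  (since 21150801 − 437·48400 = 1)
(x_2, y_2) = (4599·4599 + 437·220·220, 4599·220 + 220·4599) = (42301601, 2023560)

4599 220
42301601 2023560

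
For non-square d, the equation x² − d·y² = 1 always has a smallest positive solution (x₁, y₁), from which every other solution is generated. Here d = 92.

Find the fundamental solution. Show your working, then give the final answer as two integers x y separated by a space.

√92 = [9; 1,1,2,4,2,1,1,18, …], period ℓ=8 (even) → k=7
k=0  a_k=9  p_k/q_k = 9/1
k=1  a_k=1  p_k/q_k = 10/1
k=2  a_k=1  p_k/q_k = 19/2
k=3  a_k=2  p_k/q_k = 48/5
…
k=5  a_k=2  p_k/q_k = 470/49
k=6  a_k=1  p_k/q_k = 681/71
k=7  a_k=1  p_k/q_k = 1151/120
→ (1151, 120).  Check: 1151²=1324801, 92·120²=1324800, difference 1.

1151 120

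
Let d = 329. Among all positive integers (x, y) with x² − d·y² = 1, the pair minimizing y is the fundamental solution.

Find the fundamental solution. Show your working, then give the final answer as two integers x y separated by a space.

2376415 131016

[18; 7,4,2,1,1,4,1,1,2,4,7,36] for √329; ℓ=12 ⇒ convergent index 11
i=0: a=18 ⇒ p=18, q=1
…
i=2: a=4 ⇒ p=526, q=29
…
i=4: a=1 ⇒ p=1705, q=94
i=5: a=1 ⇒ p=2884, q=159
…
i=8: a=1 ⇒ p=29366, q=1619
…
i=10: a=4 ⇒ p=328794, q=18127
i=11: a=7 ⇒ p=2376415, q=131016
fundamental: x₁=2376415, y₁=131016  (since 5647348252225 − 329·17165192256 = 1)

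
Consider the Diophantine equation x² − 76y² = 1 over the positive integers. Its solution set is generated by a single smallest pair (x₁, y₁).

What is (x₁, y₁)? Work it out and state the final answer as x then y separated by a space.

57799 6630

[8; 1,2,1,1,5,4,5,1,1,2,1,16] for √76; ℓ=12 ⇒ convergent index 11
k=0  a_k=8  p_k/q_k = 8/1
…
k=2  a_k=2  p_k/q_k = 26/3
…
k=5  a_k=5  p_k/q_k = 340/39
k=6  a_k=4  p_k/q_k = 1421/163
k=7  a_k=5  p_k/q_k = 7445/854
k=8  a_k=1  p_k/q_k = 8866/1017
…
k=10  a_k=2  p_k/q_k = 41488/4759
k=11  a_k=1  p_k/q_k = 57799/6630
fundamental: x₁=57799, y₁=6630  (since 3340724401 − 76·43956900 = 1)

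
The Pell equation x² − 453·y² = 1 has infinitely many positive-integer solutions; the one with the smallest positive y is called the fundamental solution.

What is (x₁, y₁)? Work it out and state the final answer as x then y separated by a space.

1653751 77700

√453 → a₀=21, period (3,1,1,10,14,10,1,1,3,42); ℓ=10 even so k=9
a_0=21:  p_0=21·1+0=21,  q_0=21·0+1=1
…
a_2=1:  p_2=1·64+21=85,  q_2=1·3+1=4
…
a_8=1:  p_8=1·245764+223565=469329,  q_8=1·11547+10504=22051
a_9=3:  p_9=3·469329+245764=1653751,  q_9=3·22051+11547=77700
fundamental: x₁=1653751, y₁=77700  (since 2734892370001 − 453·6037290000 = 1)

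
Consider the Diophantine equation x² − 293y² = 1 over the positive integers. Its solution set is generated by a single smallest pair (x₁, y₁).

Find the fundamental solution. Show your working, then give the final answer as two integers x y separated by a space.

12320649 719780

d=293: √d = [17; 8,1,1,8,34] (ℓ=5, odd), read p_9/q_9
step 0: (17, 1)  from 17·(1,0) + (0,1)
…
step 6: (679914, 39721)  from 8·(84679,4947) + (2482,145)
step 7: (764593, 44668)  from 1·(679914,39721) + (84679,4947)
step 8: (1444507, 84389)  from 1·(764593,44668) + (679914,39721)
step 9: (12320649, 719780)  from 8·(1444507,84389) + (764593,44668)
(x₁, y₁) = (12320649, 719780);  12320649² − 293·719780² = 1 ✓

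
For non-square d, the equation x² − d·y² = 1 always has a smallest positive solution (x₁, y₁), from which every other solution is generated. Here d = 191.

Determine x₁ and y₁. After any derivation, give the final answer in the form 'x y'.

[13; 1,4,1,1,3,…,4,1,26] for √191; ℓ=16 ⇒ convergent index 15
i=0: a=13 ⇒ p=13, q=1
i=1: a=1 ⇒ p=14, q=1
i=2: a=4 ⇒ p=69, q=5
i=3: a=1 ⇒ p=83, q=6
i=4: a=1 ⇒ p=152, q=11
i=5: a=3 ⇒ p=539, q=39
i=6: a=2 ⇒ p=1230, q=89
i=7: a=2 ⇒ p=2999, q=217
i=8: a=13 ⇒ p=40217, q=2910
i=9: a=2 ⇒ p=83433, q=6037
i=10: a=2 ⇒ p=207083, q=14984
i=11: a=3 ⇒ p=704682, q=50989
i=12: a=1 ⇒ p=911765, q=65973
i=13: a=1 ⇒ p=1616447, q=116962
i=14: a=4 ⇒ p=7377553, q=533821
i=15: a=1 ⇒ p=8994000, q=650783
fundamental: x₁=8994000, y₁=650783  (since 80892036000000 − 191·423518513089 = 1)

8994000 650783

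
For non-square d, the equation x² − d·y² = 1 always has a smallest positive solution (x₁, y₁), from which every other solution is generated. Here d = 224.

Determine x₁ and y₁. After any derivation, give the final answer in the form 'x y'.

d=224: √d = [14; 1,28] (ℓ=2, even), read p_1/q_1
a_0=14:  p_0=14·1+0=14,  q_0=14·0+1=1
a_1=1:  p_1=1·14+1=15,  q_1=1·1+0=1
→ (15, 1).  Check: 15²=225, 224·1²=224, difference 1.

15 1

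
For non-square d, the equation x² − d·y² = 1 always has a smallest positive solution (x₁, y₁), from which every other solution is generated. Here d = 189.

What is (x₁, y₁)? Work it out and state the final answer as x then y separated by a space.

√189 → a₀=13, period (1,2,1,26); ℓ=4 even so k=3
i=0: a=13 ⇒ p=13, q=1
i=1: a=1 ⇒ p=14, q=1
i=2: a=2 ⇒ p=41, q=3
i=3: a=1 ⇒ p=55, q=4
(x₁, y₁) = (55, 4);  55² − 189·4² = 1 ✓

55 4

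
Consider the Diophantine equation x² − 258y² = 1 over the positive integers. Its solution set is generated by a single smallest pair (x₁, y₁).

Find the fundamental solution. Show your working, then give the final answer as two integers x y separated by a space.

√258 → a₀=16, period (16,32); ℓ=2 even so k=1
step 0: (16, 1)  from 16·(1,0) + (0,1)
step 1: (257, 16)  from 16·(16,1) + (1,0)
fundamental: x₁=257, y₁=16  (since 66049 − 258·256 = 1)

257 16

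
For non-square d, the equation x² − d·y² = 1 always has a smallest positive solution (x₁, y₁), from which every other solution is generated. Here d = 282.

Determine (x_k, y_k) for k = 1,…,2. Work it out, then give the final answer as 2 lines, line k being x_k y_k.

2351 140
11054401 658280

d=282: √d = [16; 1,3,1,4,1,3,1,32] (ℓ=8, even), read p_7/q_7
step 0: (16, 1)  from 16·(1,0) + (0,1)
…
step 2: (67, 4)  from 3·(17,1) + (16,1)
step 3: (84, 5)  from 1·(67,4) + (17,1)
…
step 6: (1864, 111)  from 3·(487,29) + (403,24)
step 7: (2351, 140)  from 1·(1864,111) + (487,29)
→ (2351, 140).  Check: 2351²=5527201, 282·140²=5527200, difference 1.
k=2:  x_2 = 2351·2351+282·140·140 = 11054401,  y_2 = 2351·140+140·2351 = 658280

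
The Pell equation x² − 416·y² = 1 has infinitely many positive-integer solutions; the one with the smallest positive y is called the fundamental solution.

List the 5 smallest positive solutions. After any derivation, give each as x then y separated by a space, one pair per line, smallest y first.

√416 = [20; 2,1,1,9,1,1,2,40, …], period ℓ=8 (even) → k=7
a_0=20:  p_0=20·1+0=20,  q_0=20·0+1=1
a_1=2:  p_1=2·20+1=41,  q_1=2·1+0=2
a_2=1:  p_2=1·41+20=61,  q_2=1·2+1=3
a_3=1:  p_3=1·61+41=102,  q_3=1·3+2=5
…
a_6=1:  p_6=1·1081+979=2060,  q_6=1·53+48=101
a_7=2:  p_7=2·2060+1081=5201,  q_7=2·101+53=255
(x₁, y₁) = (5201, 255);  5201² − 416·255² = 1 ✓
n=2: (5201,255)∘(5201,255) = (5201·5201+416·255·255, 5201·255+255·5201) = (54100801,2652510)
n=3: (54100801,2652510)∘(5201,255) = (5201·54100801+416·255·2652510, 5201·2652510+255·54100801) = (562756526801,27591408765)
n=4: (562756526801,27591408765)∘(5201,255) = (5201·562756526801+416·255·27591408765, 5201·27591408765+255·562756526801) = (5853793337683201,287005831321020)
n=5: (5853793337683201,287005831321020)∘(5201,255) = (5201·5853793337683201+416·255·287005831321020, 5201·287005831321020+255·5853793337683201) = (60891157735824130001,2985434629809841275)

5201 255
54100801 2652510
562756526801 27591408765
5853793337683201 287005831321020
60891157735824130001 2985434629809841275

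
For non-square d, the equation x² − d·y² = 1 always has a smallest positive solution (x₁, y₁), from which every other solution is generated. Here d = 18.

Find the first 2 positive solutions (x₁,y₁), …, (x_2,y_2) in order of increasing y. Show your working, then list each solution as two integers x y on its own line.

[4; 4,8] for √18; ℓ=2 ⇒ convergent index 1
i=0: a=4 ⇒ p=4, q=1
i=1: a=4 ⇒ p=17, q=4
→ (17, 4).  Check: 17²=289, 18·4²=288, difference 1.
(17+4√18)^2 = 577 + 136√18

17 4
577 136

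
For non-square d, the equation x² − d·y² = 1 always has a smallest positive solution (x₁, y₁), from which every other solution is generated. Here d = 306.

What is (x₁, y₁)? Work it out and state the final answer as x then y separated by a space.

35 2

d=306: √d = [17; 2,34] (ℓ=2, even), read p_1/q_1
i=0: a=17 ⇒ p=17, q=1
i=1: a=2 ⇒ p=35, q=2
→ (35, 2).  Check: 35²=1225, 306·2²=1224, difference 1.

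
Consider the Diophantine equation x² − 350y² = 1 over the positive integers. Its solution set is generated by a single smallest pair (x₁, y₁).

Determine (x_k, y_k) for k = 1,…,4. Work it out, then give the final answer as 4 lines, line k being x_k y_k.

449 24
403201 21552
362074049 19353672
325142092801 17379575904

√350 = [18; 1,2,2,2,1,36, …], period ℓ=6 (even) → k=5
k=0  a_k=18  p_k/q_k = 18/1
…
k=2  a_k=2  p_k/q_k = 56/3
k=3  a_k=2  p_k/q_k = 131/7
k=4  a_k=2  p_k/q_k = 318/17
k=5  a_k=1  p_k/q_k = 449/24
→ (449, 24).  Check: 449²=201601, 350·24²=201600, difference 1.
(x_2, y_2) = (449·449 + 350·24·24, 449·24 + 24·449) = (403201, 21552)
(x_3, y_3) = (449·403201 + 350·24·21552, 449·21552 + 24·403201) = (362074049, 19353672)
(x_4, y_4) = (449·362074049 + 350·24·19353672, 449·19353672 + 24·362074049) = (325142092801, 17379575904)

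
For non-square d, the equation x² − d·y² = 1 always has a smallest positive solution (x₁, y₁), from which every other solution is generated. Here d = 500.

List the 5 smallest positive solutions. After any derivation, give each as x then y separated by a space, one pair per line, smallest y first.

930249 41602
1730726404001 77400437796
3220013013190122249 144003359718540806
5990827771012465337616001 267917962749548332043592
11145923086309929722690704506249 498460833859465169310720288010

√500 → a₀=22, period (2,1,3,2,1,…,1,2,44); ℓ=14 even so k=13
step 0: (22, 1)  from 22·(1,0) + (0,1)
…
step 5: (805, 36)  from 1·(559,25) + (246,11)
step 6: (1364, 61)  from 1·(805,36) + (559,25)
step 7: (14445, 646)  from 10·(1364,61) + (805,36)
step 8: (15809, 707)  from 1·(14445,646) + (1364,61)
…
step 11: (259205, 11592)  from 3·(76317,3413) + (30254,1353)
step 12: (335522, 15005)  from 1·(259205,11592) + (76317,3413)
step 13: (930249, 41602)  from 2·(335522,15005) + (259205,11592)
→ (930249, 41602).  Check: 930249²=865363202001, 500·41602²=865363202000, difference 1.
(930249+41602√500)^2 = 1730726404001 + 77400437796√500
(930249+41602√500)^3 = 3220013013190122249 + 144003359718540806√500
(930249+41602√500)^4 = 5990827771012465337616001 + 267917962749548332043592√500
(930249+41602√500)^5 = 11145923086309929722690704506249 + 498460833859465169310720288010√500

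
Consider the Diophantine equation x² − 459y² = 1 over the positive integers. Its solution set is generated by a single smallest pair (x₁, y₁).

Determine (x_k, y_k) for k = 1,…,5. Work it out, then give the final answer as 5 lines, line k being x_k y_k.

d=459: √d = [21; 2,2,1,4,21,4,1,2,2,42] (ℓ=10, even), read p_9/q_9
step 0: (21, 1)  from 21·(1,0) + (0,1)
step 1: (43, 2)  from 2·(21,1) + (1,0)
…
step 3: (150, 7)  from 1·(107,5) + (43,2)
…
step 5: (14997, 700)  from 21·(707,33) + (150,7)
step 6: (60695, 2833)  from 4·(14997,700) + (707,33)
step 7: (75692, 3533)  from 1·(60695,2833) + (14997,700)
step 8: (212079, 9899)  from 2·(75692,3533) + (60695,2833)
step 9: (499850, 23331)  from 2·(212079,9899) + (75692,3533)
fundamental: x₁=499850, y₁=23331  (since 249850022500 − 459·544335561 = 1)
k=2:  x_2 = 499850·499850+459·23331·23331 = 499700044999,  y_2 = 499850·23331+23331·499850 = 23324000700
k=3:  x_3 = 499850·499700044999+459·23331·23324000700 = 499550134985000450,  y_3 = 499850·23324000700+23331·499700044999 = 23317003499766669
k=4:  x_4 = 499850·499550134985000450+459·23331·23317003499766669 = 499400269944005249820001,  y_4 = 499850·23317003499766669+23331·499550134985000450 = 23310008398693414998600
k=5:  x_5 = 499850·499400269944005249820001+459·23331·23310008398693414998600 = 499250449862522498110069999250,  y_5 = 499850·23310008398693414998600+23331·499400269944005249820001 = 23303015396150489970600653331

499850 23331
499700044999 23324000700
499550134985000450 23317003499766669
499400269944005249820001 23310008398693414998600
499250449862522498110069999250 23303015396150489970600653331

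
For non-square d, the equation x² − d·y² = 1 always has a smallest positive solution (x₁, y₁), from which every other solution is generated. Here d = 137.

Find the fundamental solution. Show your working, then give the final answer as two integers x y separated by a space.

√137 = [11; 1,2,2,1,1,2,2,1,22, …], period ℓ=9 (odd) → k=17
a_0=11:  p_0=11·1+0=11,  q_0=11·0+1=1
a_1=1:  p_1=1·11+1=12,  q_1=1·1+0=1
…
a_3=2:  p_3=2·35+12=82,  q_3=2·3+1=7
…
a_6=2:  p_6=2·199+117=515,  q_6=2·17+10=44
…
a_11=2:  p_11=2·41341+39597=122279,  q_11=2·3532+3383=10447
a_12=2:  p_12=2·122279+41341=285899,  q_12=2·10447+3532=24426
a_13=1:  p_13=1·285899+122279=408178,  q_13=1·24426+10447=34873
…
a_16=2:  p_16=2·1796332+694077=4286741,  q_16=2·153471+59299=366241
a_17=1:  p_17=1·4286741+1796332=6083073,  q_17=1·366241+153471=519712
→ (6083073, 519712).  Check: 6083073²=37003777123329, 137·519712²=37003777123328, difference 1.

6083073 519712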